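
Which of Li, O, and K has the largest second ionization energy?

Li

Consider each +1 ion: Li⁺ is the bare [He] core; O⁺ still has 5 valence electrons; K⁺ is the bare [Ar] core.
Usually core removal costs more than valence removal, but here the competition is close: a tightly held n=2 valence electron can cost more to remove than an n=3 core electron, so the actual values have to decide it.
Approximate IE_2 values (kJ/mol): Li 7298, O 3388, K 3052.
So the second ionization energies run K < O < Li.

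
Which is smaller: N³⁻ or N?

Forming N³⁻ adds 3 electrons to N. More electron–electron repulsion in the same shell, with unchanged nuclear charge, lets the cloud expand.
An anion is larger than its parent atom: N³⁻ > N.

N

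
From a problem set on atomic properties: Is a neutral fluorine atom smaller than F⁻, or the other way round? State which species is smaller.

F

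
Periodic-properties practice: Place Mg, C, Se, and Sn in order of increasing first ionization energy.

Sn < Mg < Se < C

C is in period 2, group 14; Mg is in period 3, group 2; Se is in period 4, group 16; Sn is in period 5, group 14.
IE₁ increases left→right with effective nuclear charge and decreases top→bottom as the valence shell moves farther out.
Here both period and group differ, so the two effects have to be weighed against each other.
Mg > Sn: the two effects oppose for this pair; the down-group effect wins (738 vs 709 kJ/mol).
Se > Mg: period and group pull opposite ways; the across-period shift dominates (941 vs 738 kJ/mol).
C > Se: period and group pull opposite ways; the down-group shift dominates (1086 vs 941 kJ/mol).
Approximate values (kJ/mol): C 1086, Mg 738, Se 941, Sn 709.
So from lowest to highest: Sn < Mg < Se < C.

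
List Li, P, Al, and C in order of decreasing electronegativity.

Li is in period 2, group 1; C is in period 2, group 14; Al is in period 3, group 13; P is in period 3, group 15.
Electronegativity increases across a period and decreases down a group, tracking effective nuclear charge and atomic size.
Here both period and group differ, so the two effects have to be weighed against each other.
Al > Li: period and group pull opposite ways; the across-period shift dominates (1.61 vs 0.98).
P > Al: both are in period 3; the period trend gives P the larger value.
C > P: the two effects oppose for this pair; the down-group effect wins (2.55 vs 2.19).
Tabulated electronegativity (Pauling): Li 0.98, C 2.55, Al 1.61, P 2.19.
So from highest to lowest: C > P > Al > Li.

C > P > Al > Li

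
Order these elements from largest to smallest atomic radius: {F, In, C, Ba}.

Ba, In, C, F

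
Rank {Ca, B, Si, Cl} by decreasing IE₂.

Consider each +1 ion: Ca⁺ still has 1 valence electron; B⁺ still has 2 valence electrons; Si⁺ still has 3 valence electrons; Cl⁺ still has 6 valence electrons.
All are still removing valence electrons, so compare the +1 ions as you would atoms: IE_2 generally rises across a period (higher Z_eff) and falls down a group (larger shell), subject to the usual subshell exceptions.
Valence configurations: Ca⁺ [Ar]4s¹, B⁺ [He]2s², Si⁺ [Ne]3s²3p¹, Cl⁺ [Ne]3s²3p⁴.
Approximate IE_2 values (kJ/mol): Ca 1145, B 2427, Si 1577, Cl 2298.
So the second ionization energies run Ca < Si < Cl < B.

B > Cl > Si > Ca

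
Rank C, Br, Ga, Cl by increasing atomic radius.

C is in period 2, group 14; Cl is in period 3, group 17; Ga is in period 4, group 13; Br is in period 4, group 17.
Across a period the added protons contract the valence shell; down a group each new principal shell makes the atom larger.
Neither a single period nor a single group — weigh both effects.
Cl > C: period and group pull opposite ways; the down-group shift dominates (99 vs 75 pm).
Br > Cl: Br sits below Cl in group 17, so the down-group effect alone puts Br larger.
Ga > Br: Ga lies to the left of Br in period 4, so the across-period effect alone puts Ga larger.
Tabulated atomic radius (pm): C 75, Cl 99, Ga 124, Br 114.
So from smallest to largest: C < Cl < Br < Ga.

C, Cl, Br, Ga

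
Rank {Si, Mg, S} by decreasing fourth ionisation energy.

After 3 electrons have been removed, what remains? Si³⁺ still has 1 valence electron; Mg³⁺ is already 1 electron into the core; S³⁺ still has 3 valence electrons.
Pulling an electron out of a noble-gas core costs far more than removing a remaining valence electron, so Mg sits at the high end of IE_4.
Valence configurations: Si³⁺ [Ne]3s¹, S³⁺ [Ne]3s²3p¹.
Tabulated IE_4 (kJ/mol): Si 4356, Mg 10543, S 4556.
Putting it together, IE_4: Si < S < Mg.

Mg, S, Si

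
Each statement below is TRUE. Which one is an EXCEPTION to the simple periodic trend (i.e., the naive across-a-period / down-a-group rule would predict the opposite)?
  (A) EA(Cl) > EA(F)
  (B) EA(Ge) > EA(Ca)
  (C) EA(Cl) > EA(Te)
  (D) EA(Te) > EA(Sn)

(A)

The general trend: electron affinity increases across a period and decreases down a group.
(A) Cl (period 3, group 17) vs F (period 2, group 17): the stated order contradicts the simple trend.
(B) Ge (period 4, group 14) vs Ca (period 4, group 2): the stated order agrees with the simple trend.
(C) Cl (period 3, group 17) vs Te (period 5, group 16): the stated order agrees with the simple trend.
(D) Te (period 5, group 16) vs Sn (period 5, group 14): the stated order agrees with the simple trend.
The exception is (A): F's small 2p subshell makes the incoming electron feel strong e⁻–e⁻ repulsion, so Cl actually releases more energy on gaining an electron.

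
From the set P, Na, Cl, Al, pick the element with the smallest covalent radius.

Cl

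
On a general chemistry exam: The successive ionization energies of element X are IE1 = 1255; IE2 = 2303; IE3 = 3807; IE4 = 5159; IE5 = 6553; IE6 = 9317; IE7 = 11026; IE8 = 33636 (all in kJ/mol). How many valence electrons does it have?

7

Look for the largest jump between consecutive ionization energies: IE8/IE7 ≈ 3.1, far larger than any earlier ratio.
That jump marks the point where a core electron is being removed. So the atom has 7 valence electrons.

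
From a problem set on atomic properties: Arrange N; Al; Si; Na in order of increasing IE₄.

IE_4 is the cost of taking one more electron from the +3 cation: N³⁺ still has 2 valence electrons; Al³⁺ is the bare [Ne] core; Si³⁺ still has 1 valence electron; Na³⁺ is already 2 electrons into the core.
Breaking into a closed-shell core is much more expensive than removing a leftover valence electron — Na and Al have the largest IE_4 here.
Valence configurations: N³⁺ [He]2s², Si³⁺ [Ne]3s¹.
The numbers (kJ/mol): N 7475, Al 11577, Si 4356, Na 9543.
So the fourth ionization energies run Si < N < Na < Al.

Si, N, Na, Al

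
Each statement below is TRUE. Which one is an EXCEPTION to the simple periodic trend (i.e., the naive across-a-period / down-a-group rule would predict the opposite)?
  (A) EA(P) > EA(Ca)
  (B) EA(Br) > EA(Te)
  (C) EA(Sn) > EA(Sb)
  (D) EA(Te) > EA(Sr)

(C)

The general trend: electron affinity increases across a period and decreases down a group.
(A) P (period 3, group 15) vs Ca (period 4, group 2): the stated order agrees with the simple trend.
(B) Br (period 4, group 17) vs Te (period 5, group 16): the stated order agrees with the simple trend.
(C) Sn (period 5, group 14) vs Sb (period 5, group 15): the stated order contradicts the simple trend.
(D) Te (period 5, group 16) vs Sr (period 5, group 2): the stated order agrees with the simple trend.
The exception is (C): adding an electron to Sb's half-filled 5p³ is unfavourable, so Sn has the more exothermic EA.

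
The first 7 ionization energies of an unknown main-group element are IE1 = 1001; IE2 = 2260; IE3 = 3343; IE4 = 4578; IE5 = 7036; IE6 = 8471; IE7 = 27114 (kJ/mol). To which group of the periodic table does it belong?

Look for the largest jump between consecutive ionization energies: IE7/IE6 ≈ 3.2, far larger than any earlier ratio.
That jump marks the point where a core electron is being removed. So the atom has 6 valence electrons.
A main-group element with 6 valence electrons is in group 16.

Group 16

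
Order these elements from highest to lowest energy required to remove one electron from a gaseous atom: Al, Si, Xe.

Xe > Si > Al

Across a period the outer electron is held more tightly (higher IE₁); down a group it sits in a higher shell, more shielded, and comes off more easily.
These span different periods and groups, so the two trends combine.
Si > Al: Si lies to the right of Al in period 3, so the across-period effect alone puts Si higher.
Xe > Si: the two effects oppose for this pair; the across-period effect wins (1170 vs 786 kJ/mol).
Approximate values (kJ/mol): Al 578, Si 786, Xe 1170.
So from highest to lowest: Xe > Si > Al.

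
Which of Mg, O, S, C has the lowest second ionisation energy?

Mg

IE_2 is the cost of taking one more electron from the +1 cation: Mg⁺ still has 1 valence electron; O⁺ still has 5 valence electrons; S⁺ still has 5 valence electrons; C⁺ still has 3 valence electrons.
All are still removing valence electrons, so compare the +1 ions as you would atoms: IE_2 generally rises across a period (higher Z_eff) and falls down a group (larger shell), subject to the usual subshell exceptions.
Valence configurations: Mg⁺ [Ne]3s¹, O⁺ [He]2s²2p³, S⁺ [Ne]3s²3p³, C⁺ [He]2s²2p¹.
The numbers (kJ/mol): Mg 1451, O 3388, S 2252, C 2353.
Putting it together, IE_2: Mg < S < C < O.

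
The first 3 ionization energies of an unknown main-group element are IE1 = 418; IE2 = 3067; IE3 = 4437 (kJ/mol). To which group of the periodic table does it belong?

Group 1

Look for the largest jump between consecutive ionization energies: IE2/IE1 ≈ 7.3, far larger than any earlier ratio.
That jump marks the point where a core electron is being removed. So the atom has 1 valence electron.
A main-group element with 1 valence electron is in group 1.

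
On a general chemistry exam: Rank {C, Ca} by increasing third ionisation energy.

C < Ca

IE_3 is the cost of taking one more electron from the +2 cation: C²⁺ still has 2 valence electrons; Ca²⁺ is the bare [Ar] core.
Breaking into a closed-shell core is much more expensive than removing a leftover valence electron — Ca has the largest IE_3 here.
Tabulated IE_3 (kJ/mol): C 4620, Ca 4912.
Overall IE_3 order: C < Ca.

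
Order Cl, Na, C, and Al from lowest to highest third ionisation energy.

Al, Cl, C, Na

IE_3 is the cost of taking one more electron from the +2 cation: Cl²⁺ still has 5 valence electrons; Na²⁺ is already 1 electron into the core; C²⁺ still has 2 valence electrons; Al²⁺ still has 1 valence electron.
Breaking into a closed-shell core is much more expensive than removing a leftover valence electron — Na has the largest IE_3 here.
Valence configurations: Cl²⁺ [Ne]3s²3p³, C²⁺ [He]2s², Al²⁺ [Ne]3s¹.
The numbers (kJ/mol): Cl 3822, Na 6910, C 4620, Al 2745.
Overall IE_3 order: Al < Cl < C < Na.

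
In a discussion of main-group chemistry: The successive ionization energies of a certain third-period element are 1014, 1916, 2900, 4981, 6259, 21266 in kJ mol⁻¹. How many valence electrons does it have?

Look for the largest jump between consecutive ionization energies: IE6/IE5 ≈ 3.4, far larger than any earlier ratio.
That jump marks the point where a core electron is being removed. So the atom has 5 valence electrons.

5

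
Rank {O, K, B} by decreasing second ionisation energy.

O > K > B

The second ionization energy removes an electron from the +1 ion. For each element: O⁺ still has 5 valence electrons; K⁺ is the bare [Ar] core; B⁺ still has 2 valence electrons.
Usually core removal costs more than valence removal, but here the competition is close: a tightly held n=2 valence electron can cost more to remove than an n=3 core electron, so the actual values have to decide it.
Valence configurations: O⁺ [He]2s²2p³, B⁺ [He]2s².
The numbers (kJ/mol): O 3388, K 3052, B 2427.
Putting it together, IE_2: B < K < O.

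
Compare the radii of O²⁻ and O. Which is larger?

Forming O²⁻ adds 2 electrons to O. More electron–electron repulsion in the same shell, with unchanged nuclear charge, lets the cloud expand.
An anion is larger than its parent atom: O²⁻ > O.

O²⁻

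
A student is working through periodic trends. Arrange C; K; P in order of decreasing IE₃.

The third ionization energy removes an electron from the +2 ion. For each element: C²⁺ still has 2 valence electrons; K²⁺ is already 1 electron into the core; P²⁺ still has 3 valence electrons.
Usually core removal costs more than valence removal, but here the competition is close: a tightly held n=2 valence electron can cost more to remove than an n=3 core electron, so the actual values have to decide it.
Valence configurations: C²⁺ [He]2s², P²⁺ [Ne]3s²3p¹.
Tabulated IE_3 (kJ/mol): C 4620, K 4420, P 2914.
Overall IE_3 order: P < K < C.

C > K > P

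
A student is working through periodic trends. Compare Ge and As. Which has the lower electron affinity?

As

Adding an electron releases more energy for atoms nearer the top right (short of the noble gases).
All lie in period 4; the across-period trend (electron affinity increases left to right) applies, with the exception below.
Note the exception: Ge has a higher electron affinity than As, contrary to the simple trend — adding an electron to As's half-filled 4p³ is unfavourable, so Ge (4p²) has the more exothermic EA.
Tabulated electron affinity (kJ/mol): Ge 119, As 78.
So As has the lower electron affinity (As < Ge).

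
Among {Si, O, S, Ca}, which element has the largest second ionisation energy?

O

The second ionization energy removes an electron from the +1 ion. For each element: Si⁺ still has 3 valence electrons; O⁺ still has 5 valence electrons; S⁺ still has 5 valence electrons; Ca⁺ still has 1 valence electron.
All are still removing valence electrons, so compare the +1 ions as you would atoms: IE_2 generally rises across a period (higher Z_eff) and falls down a group (larger shell), subject to the usual subshell exceptions.
Valence configurations: Si⁺ [Ne]3s²3p¹, O⁺ [He]2s²2p³, S⁺ [Ne]3s²3p³, Ca⁺ [Ar]4s¹.
Approximate IE_2 values (kJ/mol): Si 1577, O 3388, S 2252, Ca 1145.
Overall IE_2 order: Ca < Si < S < O.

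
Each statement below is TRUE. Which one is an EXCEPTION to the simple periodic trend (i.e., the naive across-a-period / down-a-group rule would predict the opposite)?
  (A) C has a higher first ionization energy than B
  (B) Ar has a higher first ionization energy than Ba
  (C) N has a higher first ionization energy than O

(C)

The general trend: first ionization energy increases across a period and decreases down a group.
(A) C (period 2, group 14) vs B (period 2, group 13): the stated order agrees with the simple trend.
(B) Ar (period 3, group 18) vs Ba (period 6, group 2): the stated order agrees with the simple trend.
(C) N (period 2, group 15) vs O (period 2, group 16): the stated order contradicts the simple trend.
The exception is (C): pairing an electron in O's 2p⁴ costs repulsion energy, so O ionizes more easily than half-filled N (2p³).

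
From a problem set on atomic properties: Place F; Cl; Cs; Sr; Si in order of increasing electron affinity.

Sr < Cs < Si < F < Cl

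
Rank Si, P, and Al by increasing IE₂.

Si < Al < P

After 1 electron has been removed, what remains? Si⁺ still has 3 valence electrons; P⁺ still has 4 valence electrons; Al⁺ still has 2 valence electrons.
All are still removing valence electrons, so compare the +1 ions as you would atoms: IE_2 generally rises across a period (higher Z_eff) and falls down a group (larger shell), subject to the usual subshell exceptions.
Valence configurations: Si⁺ [Ne]3s²3p¹, P⁺ [Ne]3s²3p², Al⁺ [Ne]3s².
Si⁺ loses a lone 3p electron whereas Al⁺ must break into a filled 3s² pair, so IE_2(Al) > IE_2(Si) even though Si has the higher nuclear charge.
The numbers (kJ/mol): Si 1577, P 1907, Al 1817.
Putting it together, IE_2: Si < Al < P.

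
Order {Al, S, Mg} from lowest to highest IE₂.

Mg < Al < S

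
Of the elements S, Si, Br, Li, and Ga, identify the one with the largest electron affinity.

Li is in period 2, group 1; Si is in period 3, group 14; S is in period 3, group 16; Ga is in period 4, group 13; Br is in period 4, group 17.
EA tends to increase across a period and decrease down a group, though the pattern is less regular than for IE or radius.
Here both period and group differ, so the two effects have to be weighed against each other.
Li > Ga: the two effects oppose for this pair; the down-group effect wins (60 vs 29 kJ/mol).
Si > Li: the two effects oppose for this pair; the across-period effect wins (134 vs 60 kJ/mol).
S > Si: S lies to the right of Si in period 3, so the across-period effect alone puts S higher.
Br > S: the two effects oppose for this pair; the across-period effect wins (325 vs 200 kJ/mol).
Tabulated electron affinity (kJ/mol): Li 60, Si 134, S 200, Ga 29, Br 325.
The largest electron affinity among these belongs to Br.

Br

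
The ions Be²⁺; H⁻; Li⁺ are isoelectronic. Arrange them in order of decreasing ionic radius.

All of these have 2 electrons, so size is governed by nuclear charge alone: the more protons, the stronger the pull on the same electron cloud, and the smaller the ion.
Nuclear charges: Be²⁺ (Z=4), Li⁺ (Z=3), H⁻ (Z=1).
Largest to smallest: H⁻ > Li⁺ > Be²⁺.

H⁻, Li⁺, Be²⁺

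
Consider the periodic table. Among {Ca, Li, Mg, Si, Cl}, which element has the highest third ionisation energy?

After 2 electrons have been removed, what remains? Ca²⁺ is the bare [Ar] core; Li²⁺ is already 1 electron into the core; Mg²⁺ is the bare [Ne] core; Si²⁺ still has 2 valence electrons; Cl²⁺ still has 5 valence electrons.
Core electrons are held far more tightly than valence electrons, so Ca, Mg and Li top the IE_3 order.
Valence configurations: Si²⁺ [Ne]3s², Cl²⁺ [Ne]3s²3p³.
Approximate IE_3 values (kJ/mol): Ca 4912, Li 11815, Mg 7733, Si 3232, Cl 3822.
Putting it together, IE_3: Si < Cl < Ca < Mg < Li.

Li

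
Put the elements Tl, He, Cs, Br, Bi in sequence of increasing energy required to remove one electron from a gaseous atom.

He is in period 1, group 18; Br is in period 4, group 17; Cs is in period 6, group 1; Tl is in period 6, group 13; Bi is in period 6, group 15.
Across a period the outer electron is held more tightly (higher IE₁); down a group it sits in a higher shell, more shielded, and comes off more easily.
Here both period and group differ, so the two effects have to be weighed against each other.
Tl > Cs: both are in period 6; the period trend gives Tl the larger value.
Bi > Tl: Bi lies to the right of Tl in period 6, so the across-period effect alone puts Bi higher.
Br > Bi: both effects reinforce here, so Br is clearly the higher of the two.
He > Br: both effects reinforce here, so He is clearly the higher of the two.
Approximate values (kJ/mol): He 2372, Br 1140, Cs 376, Tl 589, Bi 703.
So from lowest to highest: Cs < Tl < Bi < Br < He.

Cs, Tl, Bi, Br, He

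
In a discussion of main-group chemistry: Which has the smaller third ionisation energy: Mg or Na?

Consider each +2 ion: Mg²⁺ is the bare [Ne] core; Na²⁺ is already 1 electron into the core.
All of these are removing an electron from a noble-gas core or deeper; the smaller core (lower principal quantum number) is held far more tightly, and within a period the higher nuclear charge binds the same core more tightly.
Tabulated IE_3 (kJ/mol): Mg 7733, Na 6910.
Overall IE_3 order: Na < Mg.

Na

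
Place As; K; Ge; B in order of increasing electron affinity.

Atoms with high Z_eff and room in the valence shell (especially the halogens) have the most exothermic electron affinities.
These span different periods and groups, so the two trends combine.
K > B: this pair runs against the simple trend — see the exception note.
As > K: As lies to the right of K in period 4, so the across-period effect alone puts As higher.
Ge > As: this pair runs against the simple trend — see the exception note.
Note the exception: K has a higher electron affinity than B, contrary to the simple trend — B's ns²np¹ configuration gives only a small electron affinity — the sparsely filled np subshell binds an added electron weakly.
Note the exception: Ge has a higher electron affinity than As, contrary to the simple trend — adding an electron to As's half-filled 4p³ is unfavourable, so Ge (4p²) has the more exothermic EA.
For reference (kJ/mol): B 27, K 48, Ge 119, As 78.
So from lowest to highest: B < K < As < Ge.

B, K, As, Ge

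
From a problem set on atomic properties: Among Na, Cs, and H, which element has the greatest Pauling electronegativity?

H is in period 1, group 1; Na is in period 3, group 1; Cs is in period 6, group 1.
Electronegativity increases across a period and decreases down a group, tracking effective nuclear charge and atomic size.
All are in group 1, so electronegativity increases up the group.
The greatest Pauling electronegativity among these belongs to H.

H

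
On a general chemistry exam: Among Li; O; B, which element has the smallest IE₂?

B

IE_2 is the cost of taking one more electron from the +1 cation: Li⁺ is the bare [He] core; O⁺ still has 5 valence electrons; B⁺ still has 2 valence electrons.
Core electrons are held far more tightly than valence electrons, so Li tops the IE_2 order.
Valence configurations: O⁺ [He]2s²2p³, B⁺ [He]2s².
The numbers (kJ/mol): Li 7298, O 3388, B 2427.
Overall IE_2 order: B < O < Li.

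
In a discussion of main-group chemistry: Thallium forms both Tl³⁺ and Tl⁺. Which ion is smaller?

Both ions have Z = 81 protons, but Tl³⁺ has lost more electrons, so its remaining electrons feel a larger effective nuclear charge per electron and are pulled in more tightly.
Higher positive charge → smaller ion, so Tl⁺ > Tl³⁺.

Tl³⁺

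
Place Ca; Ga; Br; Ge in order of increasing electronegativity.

Smaller atoms with higher effective nuclear charge are more electronegative.
All lie in period 4, so electronegativity increases left to right.
So from lowest to highest: Ca < Ga < Ge < Br.

Ca < Ga < Ge < Br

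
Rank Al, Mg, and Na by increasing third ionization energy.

IE_3 is the cost of taking one more electron from the +2 cation: Al²⁺ still has 1 valence electron; Mg²⁺ is the bare [Ne] core; Na²⁺ is already 1 electron into the core.
Core electrons are held far more tightly than valence electrons, so Na and Mg top the IE_3 order.
Approximate IE_3 values (kJ/mol): Al 2745, Mg 7733, Na 6910.
Putting it together, IE_3: Al < Na < Mg.

Al, Na, Mg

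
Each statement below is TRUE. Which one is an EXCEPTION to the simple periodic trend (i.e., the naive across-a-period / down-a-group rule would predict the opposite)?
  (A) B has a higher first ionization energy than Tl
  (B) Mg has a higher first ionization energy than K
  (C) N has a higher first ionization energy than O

(C)

The general trend: first ionization energy increases across a period and decreases down a group.
(A) B (period 2, group 13) vs Tl (period 6, group 13): the stated order agrees with the simple trend.
(B) Mg (period 3, group 2) vs K (period 4, group 1): the stated order agrees with the simple trend.
(C) N (period 2, group 15) vs O (period 2, group 16): the stated order contradicts the simple trend.
The exception is (C): pairing an electron in O's 2p⁴ costs repulsion energy, so O ionizes more easily than half-filled N (2p³).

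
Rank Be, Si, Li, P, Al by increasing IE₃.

The third ionization energy removes an electron from the +2 ion. For each element: Be²⁺ is the bare [He] core; Si²⁺ still has 2 valence electrons; Li²⁺ is already 1 electron into the core; P²⁺ still has 3 valence electrons; Al²⁺ still has 1 valence electron.
Pulling an electron out of a noble-gas core costs far more than removing a remaining valence electron, so Li and Be sit at the high end of IE_3.
Valence configurations: Si²⁺ [Ne]3s², P²⁺ [Ne]3s²3p¹, Al²⁺ [Ne]3s¹.
P²⁺ loses a lone 3p electron whereas Si²⁺ must break into a filled 3s² pair, so IE_3(Si) > IE_3(P) even though P has the higher nuclear charge.
Tabulated IE_3 (kJ/mol): Be 14849, Si 3232, Li 11815, P 2914, Al 2745.
Putting it together, IE_3: Al < P < Si < Li < Be.

Al < P < Si < Li < Be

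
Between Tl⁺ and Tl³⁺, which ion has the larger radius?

Tl⁺

Both ions have Z = 81 protons, but Tl³⁺ has lost more electrons, so its remaining electrons feel a larger effective nuclear charge per electron and are pulled in more tightly.
Higher positive charge → smaller ion, so Tl⁺ > Tl³⁺.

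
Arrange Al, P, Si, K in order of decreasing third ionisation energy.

K > Si > P > Al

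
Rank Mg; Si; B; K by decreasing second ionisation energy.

K, B, Si, Mg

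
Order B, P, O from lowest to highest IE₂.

P, B, O

IE_2 is the cost of taking one more electron from the +1 cation: B⁺ still has 2 valence electrons; P⁺ still has 4 valence electrons; O⁺ still has 5 valence electrons.
All are still removing valence electrons, so compare the +1 ions as you would atoms: IE_2 generally rises across a period (higher Z_eff) and falls down a group (larger shell), subject to the usual subshell exceptions.
Valence configurations: B⁺ [He]2s², P⁺ [Ne]3s²3p², O⁺ [He]2s²2p³.
The numbers (kJ/mol): B 2427, P 1907, O 3388.
Overall IE_2 order: P < B < O.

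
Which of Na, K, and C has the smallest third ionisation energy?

IE_3 is the cost of taking one more electron from the +2 cation: Na²⁺ is already 1 electron into the core; K²⁺ is already 1 electron into the core; C²⁺ still has 2 valence electrons.
Usually core removal costs more than valence removal, but here the competition is close: a tightly held n=2 valence electron can cost more to remove than an n=3 core electron, so the actual values have to decide it.
The numbers (kJ/mol): Na 6910, K 4420, C 4620.
So the third ionization energies run K < C < Na.

K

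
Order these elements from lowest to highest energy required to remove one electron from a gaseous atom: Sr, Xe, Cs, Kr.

Cs < Sr < Xe < Kr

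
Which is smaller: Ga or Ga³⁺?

Forming Ga³⁺ removes 3 electrons from Ga. Fewer electrons for the same nuclear charge means less shielding and a higher Z_eff on the remaining electrons, and for main-group metals the entire outer shell is lost.
A cation is smaller than its parent atom: Ga³⁺ < Ga.

Ga³⁺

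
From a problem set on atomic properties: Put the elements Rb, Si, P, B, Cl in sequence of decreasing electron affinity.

Cl > Si > P > Rb > B

B is in period 2, group 13; Si is in period 3, group 14; P is in period 3, group 15; Cl is in period 3, group 17; Rb is in period 5, group 1.
Atoms with high Z_eff and room in the valence shell (especially the halogens) have the most exothermic electron affinities.
Neither a single period nor a single group — weigh both effects.
Rb > B: this pair runs against the simple trend — see the exception note.
P > Rb: both effects reinforce here, so P is clearly the higher of the two.
Si > P: this pair runs against the simple trend — see the exception note.
Cl > Si: both are in period 3; the period trend gives Cl the larger value.
Note the exception: Rb has a higher electron affinity than B, contrary to the simple trend — B's ns²np¹ configuration gives only a small electron affinity — the sparsely filled np subshell binds an added electron weakly.
Note the exception: Si has a higher electron affinity than P, contrary to the simple trend — adding an electron to P's half-filled 3p³ is unfavourable, so Si (3p²) has the more exothermic EA.
For reference (kJ/mol): B 27, Si 134, P 72, Cl 349, Rb 47.
So from highest to lowest: Cl > Si > P > Rb > B.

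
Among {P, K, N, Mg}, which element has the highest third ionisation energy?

Mg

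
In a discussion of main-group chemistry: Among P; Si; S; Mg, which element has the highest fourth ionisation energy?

IE_4 is the cost of taking one more electron from the +3 cation: P³⁺ still has 2 valence electrons; Si³⁺ still has 1 valence electron; S³⁺ still has 3 valence electrons; Mg³⁺ is already 1 electron into the core.
Pulling an electron out of a noble-gas core costs far more than removing a remaining valence electron, so Mg sits at the high end of IE_4.
Valence configurations: P³⁺ [Ne]3s², Si³⁺ [Ne]3s¹, S³⁺ [Ne]3s²3p¹.
S³⁺ loses a lone 3p electron whereas P³⁺ must break into a filled 3s² pair, so IE_4(P) > IE_4(S) even though S has the higher nuclear charge.
Tabulated IE_4 (kJ/mol): P 4964, Si 4356, S 4556, Mg 10543.
Overall IE_4 order: Si < S < P < Mg.

Mg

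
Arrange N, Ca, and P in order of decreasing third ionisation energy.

The third ionization energy removes an electron from the +2 ion. For each element: N²⁺ still has 3 valence electrons; Ca²⁺ is the bare [Ar] core; P²⁺ still has 3 valence electrons.
Breaking into a closed-shell core is much more expensive than removing a leftover valence electron — Ca has the largest IE_3 here.
Valence configurations: N²⁺ [He]2s²2p¹, P²⁺ [Ne]3s²3p¹.
Tabulated IE_3 (kJ/mol): N 4578, Ca 4912, P 2914.
Hence IE_3: P < N < Ca.

Ca > N > P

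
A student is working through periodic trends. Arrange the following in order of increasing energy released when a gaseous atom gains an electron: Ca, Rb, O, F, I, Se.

Ca < Rb < O < Se < I < F

O is in period 2, group 16; F is in period 2, group 17; Ca is in period 4, group 2; Se is in period 4, group 16; Rb is in period 5, group 1; I is in period 5, group 17.
Adding an electron releases more energy for atoms nearer the top right (short of the noble gases).
These span different periods and groups, so the two trends combine.
Rb > Ca: this pair runs against the simple trend — see the exception note.
O > Rb: both effects reinforce here, so O is clearly the higher of the two.
Se > O: this pair runs against the simple trend — see the exception note.
I > Se: period and group pull opposite ways; the across-period shift dominates (295 vs 195 kJ/mol).
F > I: they share group 17; the group trend gives F the larger value.
Note the exception: Rb has a higher electron affinity than Ca, contrary to the simple trend — adding an electron to Ca (ns²) has to open a new, higher-energy np subshell, which is unfavourable.
Note the exception: Se has a higher electron affinity than O, contrary to the simple trend — O's compact 2p subshell gives strong electron–electron repulsion on the added electron.
For reference (kJ/mol): O 141, F 328, Ca 2, Se 195, Rb 47, I 295.
So from lowest to highest: Ca < Rb < O < Se < I < F.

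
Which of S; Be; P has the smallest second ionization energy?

After 1 electron has been removed, what remains? S⁺ still has 5 valence electrons; Be⁺ still has 1 valence electron; P⁺ still has 4 valence electrons.
All are still removing valence electrons, so compare the +1 ions as you would atoms: IE_2 generally rises across a period (higher Z_eff) and falls down a group (larger shell), subject to the usual subshell exceptions.
Valence configurations: S⁺ [Ne]3s²3p³, Be⁺ [He]2s¹, P⁺ [Ne]3s²3p².
Tabulated IE_2 (kJ/mol): S 2252, Be 1757, P 1907.
Putting it together, IE_2: Be < P < S.

Be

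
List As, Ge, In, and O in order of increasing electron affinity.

O is in period 2, group 16; Ge is in period 4, group 14; As is in period 4, group 15; In is in period 5, group 13.
Electron affinity generally becomes more exothermic across a period toward the halogens and less exothermic down a group.
These span different periods and groups, so the two trends combine.
As > In: both effects reinforce here, so As is clearly the higher of the two.
Ge > As: this pair runs against the simple trend — see the exception note.
O > Ge: both effects reinforce here, so O is clearly the higher of the two.
Note the exception: Ge has a higher electron affinity than As, contrary to the simple trend — adding an electron to As's half-filled 4p³ is unfavourable, so Ge (4p²) has the more exothermic EA.
For reference (kJ/mol): O 141, Ge 119, As 78, In 29.
So from lowest to highest: In < As < Ge < O.

In, As, Ge, O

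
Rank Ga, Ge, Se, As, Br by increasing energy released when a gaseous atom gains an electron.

Ga, As, Ge, Se, Br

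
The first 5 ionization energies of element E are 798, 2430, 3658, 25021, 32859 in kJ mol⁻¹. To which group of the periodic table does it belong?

Look for the largest jump between consecutive ionization energies: IE4/IE3 ≈ 6.8, far larger than any earlier ratio.
That jump marks the point where a core electron is being removed. So the atom has 3 valence electrons.
A main-group element with 3 valence electrons is in group 13.

Group 13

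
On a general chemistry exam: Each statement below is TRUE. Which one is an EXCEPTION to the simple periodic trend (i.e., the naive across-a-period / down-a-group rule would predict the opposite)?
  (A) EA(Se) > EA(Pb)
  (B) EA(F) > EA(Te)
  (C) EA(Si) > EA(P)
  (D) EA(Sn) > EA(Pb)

(C)

The general trend: electron affinity increases across a period and decreases down a group.
(A) Se (period 4, group 16) vs Pb (period 6, group 14): the stated order agrees with the simple trend.
(B) F (period 2, group 17) vs Te (period 5, group 16): the stated order agrees with the simple trend.
(C) Si (period 3, group 14) vs P (period 3, group 15): the stated order contradicts the simple trend.
(D) Sn (period 5, group 14) vs Pb (period 6, group 14): the stated order agrees with the simple trend.
The exception is (C): adding an electron to P's half-filled 3p³ is unfavourable, so Si (3p²) has the more exothermic EA.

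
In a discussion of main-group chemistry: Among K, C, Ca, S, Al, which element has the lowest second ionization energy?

Consider each +1 ion: K⁺ is the bare [Ar] core; C⁺ still has 3 valence electrons; Ca⁺ still has 1 valence electron; S⁺ still has 5 valence electrons; Al⁺ still has 2 valence electrons.
Breaking into a closed-shell core is much more expensive than removing a leftover valence electron — K has the largest IE_2 here.
Valence configurations: C⁺ [He]2s²2p¹, Ca⁺ [Ar]4s¹, S⁺ [Ne]3s²3p³, Al⁺ [Ne]3s².
Tabulated IE_2 (kJ/mol): K 3052, C 2353, Ca 1145, S 2252, Al 1817.
So the second ionization energies run Ca < Al < S < C < K.

Ca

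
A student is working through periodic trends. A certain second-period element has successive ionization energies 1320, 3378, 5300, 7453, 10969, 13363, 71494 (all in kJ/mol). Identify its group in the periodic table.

Group 16

Look for the largest jump between consecutive ionization energies: IE7/IE6 ≈ 5.4, far larger than any earlier ratio.
That jump marks the point where a core electron is being removed. So the atom has 6 valence electrons.
A main-group element with 6 valence electrons is in group 16.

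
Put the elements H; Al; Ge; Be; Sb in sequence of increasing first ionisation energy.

Al, Ge, Sb, Be, H

H is in period 1, group 1; Be is in period 2, group 2; Al is in period 3, group 13; Ge is in period 4, group 14; Sb is in period 5, group 15.
First ionization energy rises across a period (greater Z_eff holds electrons more tightly) and falls down a group (valence electrons are farther from the nucleus).
These sit on a diagonal, where the across-period and down-group effects partly cancel.
Ge > Al: the two effects oppose for this pair; the across-period effect wins (762 vs 578 kJ/mol).
Sb > Ge: period and group pull opposite ways; the across-period shift dominates (831 vs 762 kJ/mol).
Be > Sb: period and group pull opposite ways; the down-group shift dominates (900 vs 831 kJ/mol).
H > Be: the two effects oppose for this pair; the down-group effect wins (1312 vs 900 kJ/mol).
Tabulated first ionization energy (kJ/mol): H 1312, Be 900, Al 578, Ge 762, Sb 831.
So from lowest to highest: Al < Ge < Sb < Be < H.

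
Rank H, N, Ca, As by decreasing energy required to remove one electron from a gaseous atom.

N > H > As > Ca

First ionization energy rises across a period (greater Z_eff holds electrons more tightly) and falls down a group (valence electrons are farther from the nucleus).
These span different periods and groups, so the two trends combine.
As > Ca: As lies to the right of Ca in period 4, so the across-period effect alone puts As higher.
H > As: the two effects oppose for this pair; the down-group effect wins (1312 vs 947 kJ/mol).
N > H: the two effects oppose for this pair; the across-period effect wins (1402 vs 1312 kJ/mol).
Tabulated first ionization energy (kJ/mol): H 1312, N 1402, Ca 590, As 947.
So from highest to lowest: N > H > As > Ca.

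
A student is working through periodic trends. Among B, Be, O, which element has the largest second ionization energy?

O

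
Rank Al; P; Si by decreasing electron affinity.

Atoms with high Z_eff and room in the valence shell (especially the halogens) have the most exothermic electron affinities.
All lie in period 3; the across-period trend (electron affinity increases left to right) applies, with the exception below.
Note the exception: Si has a higher electron affinity than P, contrary to the simple trend — adding an electron to P's half-filled 3p³ is unfavourable, so Si (3p²) has the more exothermic EA.
For reference (kJ/mol): Al 42, Si 134, P 72.
So from highest to lowest: Si > P > Al.

Si > P > Al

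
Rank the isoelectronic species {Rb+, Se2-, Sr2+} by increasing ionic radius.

Sr2+ < Rb+ < Se2-

All of these have 36 electrons, so size is governed by nuclear charge alone: the more protons, the stronger the pull on the same electron cloud, and the smaller the ion.
Nuclear charges: Sr2+ (Z=38), Rb+ (Z=37), Se2- (Z=34).
Smallest to largest: Sr2+ < Rb+ < Se2-.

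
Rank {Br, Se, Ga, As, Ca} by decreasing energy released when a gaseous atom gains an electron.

Br > Se > As > Ga > Ca

Ca is in period 4, group 2; Ga is in period 4, group 13; As is in period 4, group 15; Se is in period 4, group 16; Br is in period 4, group 17.
Adding an electron releases more energy for atoms nearer the top right (short of the noble gases).
All lie in period 4, so electron affinity increases left to right.
So from highest to lowest: Br > Se > As > Ga > Ca.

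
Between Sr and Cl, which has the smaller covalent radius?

Cl is in period 3, group 17; Sr is in period 5, group 2.
Moving right in a period, electrons are added to the same shell under a stronger nuclear pull, so atoms get smaller; moving down, a new shell is opened and atoms get larger.
Neither a single period nor a single group — weigh both effects.
Sr > Cl: both effects reinforce here, so Sr is clearly the larger of the two.
Tabulated atomic radius (pm): Cl 99, Sr 185.
So Cl has the smaller covalent radius (Cl < Sr).

Cl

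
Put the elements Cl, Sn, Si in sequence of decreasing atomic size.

Sn > Si > Cl

Si is in period 3, group 14; Cl is in period 3, group 17; Sn is in period 5, group 14.
Moving right in a period, electrons are added to the same shell under a stronger nuclear pull, so atoms get smaller; moving down, a new shell is opened and atoms get larger.
Neither a single period nor a single group — weigh both effects.
Si > Cl: both are in period 3; the period trend gives Si the larger value.
Sn > Si: Sn sits below Si in group 14, so the down-group effect alone puts Sn larger.
Approximate values (pm): Si 116, Cl 99, Sn 140.
So from largest to smallest: Sn > Si > Cl.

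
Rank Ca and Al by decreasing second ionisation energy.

Al > Ca

IE_2 is the cost of taking one more electron from the +1 cation: Ca⁺ still has 1 valence electron; Al⁺ still has 2 valence electrons.
All are still removing valence electrons, so compare the +1 ions as you would atoms: IE_2 generally rises across a period (higher Z_eff) and falls down a group (larger shell), subject to the usual subshell exceptions.
Valence configurations: Ca⁺ [Ar]4s¹, Al⁺ [Ne]3s².
The numbers (kJ/mol): Ca 1145, Al 1817.
Hence IE_2: Ca < Al.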